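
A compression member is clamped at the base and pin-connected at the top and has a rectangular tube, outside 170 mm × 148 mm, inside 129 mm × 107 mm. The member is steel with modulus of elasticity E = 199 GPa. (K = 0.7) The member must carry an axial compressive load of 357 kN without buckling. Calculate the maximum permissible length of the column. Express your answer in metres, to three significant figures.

Weak-axis I_min = (h_o·b_o³ − h_i·b_i³)/12 with b_o = 148, b_i = 107.0 mm (shorter outer/inner sides).
I_min = (170×148³ − 129.0×107.0³)/12 = 3.276×10^7 mm⁴
I = 3.276×10^-5 m⁴
At the buckling limit P_cr = P = 3.570×10^5 N
From P_cr = π²EI/(K·L)²:  L = (1/K)·√(π²EI/P_cr) = (1/0.7)·√(π²×1.99×10^11×3.276×10^-5/3.570×10^5)
L = 19.2 m

L_max ≈ 19.2 m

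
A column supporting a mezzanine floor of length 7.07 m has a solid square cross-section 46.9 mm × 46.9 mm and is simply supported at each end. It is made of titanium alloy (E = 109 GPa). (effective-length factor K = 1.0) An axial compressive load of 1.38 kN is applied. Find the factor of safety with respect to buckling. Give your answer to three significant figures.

n ≈ 6.29

I = a⁴/12 = 46.9⁴/12 = 4.032×10^5 mm⁴
I = 4.032×10^5 mm⁴ = 4.032×10^-7 m⁴
Effective length L_e = K·L = 1 × 7.07 = 7.070 m
P_cr = π²EI / L_e² = π² × 109×10⁹ × 4.032×10^-7 / 7.070² = 8.678×10^3 N
Factor of safety n = P_cr / P = 8.6776 / 1.38 = 6.29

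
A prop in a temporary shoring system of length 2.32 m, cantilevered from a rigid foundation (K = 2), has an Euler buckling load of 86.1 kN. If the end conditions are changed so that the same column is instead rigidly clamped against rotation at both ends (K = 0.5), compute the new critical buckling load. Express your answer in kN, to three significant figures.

P_cr ≈ 1380 kN

P_cr ∝ 1/K², so P_cr,new = P_cr,old × (K_old/K_new)² = 86.1 × (2/0.5)²
= 86.1 × 16.00 = 1380 kN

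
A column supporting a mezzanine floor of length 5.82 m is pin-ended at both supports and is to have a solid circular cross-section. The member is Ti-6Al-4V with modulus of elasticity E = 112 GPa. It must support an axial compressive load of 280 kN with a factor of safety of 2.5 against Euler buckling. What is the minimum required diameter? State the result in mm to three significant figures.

d ≈ 145 mm

Required P_cr = n·P = 2.5 × 280 = 700.0 kN
L_e = K·L = 1 × 5.82 = 5.820 m
Required I = P_cr·L_e²/(π²E) = 7.000×10^5 × 5.820² / (π² × 1.12×10^11) = 2.145×10^-5 m⁴
I_req = 2.145×10^7 mm⁴
Solid circle: I = πd⁴/64  ⇒  d = (64I/π)^(1/4) = (64×2.145×10^7/π)^(1/4) = 145 mm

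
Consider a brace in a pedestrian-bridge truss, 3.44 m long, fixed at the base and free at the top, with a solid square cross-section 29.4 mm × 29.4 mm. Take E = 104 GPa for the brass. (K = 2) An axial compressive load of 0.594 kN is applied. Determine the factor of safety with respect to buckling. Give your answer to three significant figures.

I = a⁴/12 = 29.4⁴/12 = 6.226×10^4 mm⁴
I = 6.226×10^4 mm⁴ = 6.226×10^-8 m⁴
Effective length L_e = K·L = 2 × 3.44 = 6.880 m
P_cr = π²EI / L_e² = π² × 104×10⁹ × 6.226×10^-8 / 6.880² = 1.350×10^3 N
Factor of safety n = P_cr / P = 1.3501 / 0.594 = 2.27

n ≈ 2.27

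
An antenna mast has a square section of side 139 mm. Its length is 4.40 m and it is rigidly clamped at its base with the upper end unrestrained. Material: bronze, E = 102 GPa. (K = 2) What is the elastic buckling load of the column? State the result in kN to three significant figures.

P_cr ≈ 404 kN

I = a⁴/12 = 139⁴/12 = 3.111×10^7 mm⁴
I = 3.111×10^7 mm⁴ = 3.111×10^-5 m⁴
Effective length L_e = K·L = 2 × 4.40 = 8.800 m
P_cr = π²EI / L_e² = π² × 102×10⁹ × 3.111×10^-5 / 8.800² = 4.044×10^5 N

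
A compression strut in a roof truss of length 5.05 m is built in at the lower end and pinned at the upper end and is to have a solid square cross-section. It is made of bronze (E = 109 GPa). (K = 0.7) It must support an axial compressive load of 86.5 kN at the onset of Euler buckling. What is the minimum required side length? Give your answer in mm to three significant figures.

a ≈ 58.9 mm

L_e = K·L = 0.7 × 5.05 = 3.535 m
Required I = P_cr·L_e²/(π²E) = 8.650×10^4 × 3.535² / (π² × 1.09×10^11) = 1.005×10^-6 m⁴
I_req = 1.005×10^6 mm⁴
Solid square: I = a⁴/12  ⇒  a = (12I)^(1/4) = (12×1.005×10^6)^(1/4) = 58.9 mm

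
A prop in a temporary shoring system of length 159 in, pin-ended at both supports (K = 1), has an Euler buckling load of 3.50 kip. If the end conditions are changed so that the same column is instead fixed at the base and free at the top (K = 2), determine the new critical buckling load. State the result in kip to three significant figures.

P_cr ∝ 1/K², so P_cr,new = P_cr,old × (K_old/K_new)² = 3.50 × (1/2)²
= 3.50 × 0.2500 = 0.875 kip

P_cr ≈ 0.875 kip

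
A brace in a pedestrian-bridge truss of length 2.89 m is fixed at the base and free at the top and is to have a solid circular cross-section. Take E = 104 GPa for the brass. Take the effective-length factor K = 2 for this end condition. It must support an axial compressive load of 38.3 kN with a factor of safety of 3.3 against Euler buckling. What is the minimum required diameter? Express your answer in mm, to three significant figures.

d ≈ 95.7 mm

Required P_cr = n·P = 3.3 × 38.3 = 126.4 kN
L_e = K·L = 2 × 2.89 = 5.780 m
Required I = P_cr·L_e²/(π²E) = 1.264×10^5 × 5.780² / (π² × 1.04×10^11) = 4.114×10^-6 m⁴
I_req = 4.114×10^6 mm⁴
Solid circle: I = πd⁴/64  ⇒  d = (64I/π)^(1/4) = (64×4.114×10^6/π)^(1/4) = 95.7 mm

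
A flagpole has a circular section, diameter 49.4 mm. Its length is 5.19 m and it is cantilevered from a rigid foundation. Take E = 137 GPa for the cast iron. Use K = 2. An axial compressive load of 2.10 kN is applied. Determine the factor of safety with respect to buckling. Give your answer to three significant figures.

I = πd⁴/64 = π×49.4⁴/64 = 2.923×10^5 mm⁴
I = 2.923×10^5 mm⁴ = 2.923×10^-7 m⁴
Effective length L_e = K·L = 2 × 5.19 = 10.38 m
P_cr = π²EI / L_e² = π² × 137×10⁹ × 2.923×10^-7 / 10.38² = 3.669×10^3 N
Factor of safety n = P_cr / P = 3.6686 / 2.10 = 1.75

n ≈ 1.75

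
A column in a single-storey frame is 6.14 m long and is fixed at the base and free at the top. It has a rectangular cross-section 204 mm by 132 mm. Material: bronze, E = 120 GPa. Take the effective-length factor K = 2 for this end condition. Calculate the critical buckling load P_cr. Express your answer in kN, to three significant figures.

Buckling occurs about the weak axis: I_min = h·b³/12 with b = 132 mm (the shorter side).
I_min = 204×132³/12 = 3.910×10^7 mm⁴
I = 3.910×10^7 mm⁴ = 3.910×10^-5 m⁴
Effective length L_e = K·L = 2 × 6.14 = 12.28 m
P_cr = π²EI / L_e² = π² × 120×10⁹ × 3.910×10^-5 / 12.28² = 3.071×10^5 N

P_cr ≈ 307 kN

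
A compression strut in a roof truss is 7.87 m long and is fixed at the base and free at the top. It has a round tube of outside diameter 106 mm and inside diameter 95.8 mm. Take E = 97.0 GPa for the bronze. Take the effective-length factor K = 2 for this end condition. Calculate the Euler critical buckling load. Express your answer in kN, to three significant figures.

d_o = 106 mm, d_i = 95.8 mm
I = π(d_o⁴ − d_i⁴)/64 = π(106⁴ − 95.80⁴)/64 = 2.063×10^6 mm⁴
I = 2.063×10^6 mm⁴ = 2.063×10^-6 m⁴
Effective length L_e = K·L = 2 × 7.87 = 15.74 m
P_cr = π²EI / L_e² = π² × 97.0×10⁹ × 2.063×10^-6 / 15.74² = 7.970×10^3 N

P_cr ≈ 7.97 kN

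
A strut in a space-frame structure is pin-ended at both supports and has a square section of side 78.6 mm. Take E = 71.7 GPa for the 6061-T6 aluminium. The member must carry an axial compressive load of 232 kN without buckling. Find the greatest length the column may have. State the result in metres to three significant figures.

L_max ≈ 3.11 m

I = a⁴/12 = 78.6⁴/12 = 3.181×10^6 mm⁴
I = 3.181×10^-6 m⁴
At the buckling limit P_cr = P = 2.320×10^5 N
From P_cr = π²EI/(K·L)²:  L = (1/K)·√(π²EI/P_cr) = (1/1)·√(π²×7.17×10^10×3.181×10^-6/2.320×10^5)
L = 3.11 m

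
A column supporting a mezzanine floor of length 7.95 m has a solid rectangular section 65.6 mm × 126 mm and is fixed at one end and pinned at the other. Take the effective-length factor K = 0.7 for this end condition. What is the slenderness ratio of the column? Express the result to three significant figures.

For a rectangle r_min = b/√12 = 65.6/√12 = 18.94 mm
L_e = K·L = 0.7 × 7.95 m = 5.565 m = 5565.0 mm
λ = L_e / r_min = 5565.0 / 18.94 = 294

λ ≈ 294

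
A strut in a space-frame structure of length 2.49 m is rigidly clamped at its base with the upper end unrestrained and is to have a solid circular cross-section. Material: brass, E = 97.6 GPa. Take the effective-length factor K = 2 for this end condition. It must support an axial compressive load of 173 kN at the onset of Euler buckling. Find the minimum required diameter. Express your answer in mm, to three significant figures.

d ≈ 97.6 mm

L_e = K·L = 2 × 2.49 = 4.980 m
Required I = P_cr·L_e²/(π²E) = 1.730×10^5 × 4.980² / (π² × 9.76×10^10) = 4.454×10^-6 m⁴
I_req = 4.454×10^6 mm⁴
Solid circle: I = πd⁴/64  ⇒  d = (64I/π)^(1/4) = (64×4.454×10^6/π)^(1/4) = 97.6 mm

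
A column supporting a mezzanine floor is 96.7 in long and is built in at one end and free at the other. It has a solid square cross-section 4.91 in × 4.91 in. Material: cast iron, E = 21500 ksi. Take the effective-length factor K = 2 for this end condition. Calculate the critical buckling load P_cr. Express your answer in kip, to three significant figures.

P_cr ≈ 275 kip

I = a⁴/12 = 4.91⁴/12 = 48.43 in⁴
Effective length L_e = K·L = 2 × 96.7 = 193.4 in
P_cr = π²EI / L_e² = π² × 21500×10³ × 48.43 / 193.4² = 2.748×10^5 lb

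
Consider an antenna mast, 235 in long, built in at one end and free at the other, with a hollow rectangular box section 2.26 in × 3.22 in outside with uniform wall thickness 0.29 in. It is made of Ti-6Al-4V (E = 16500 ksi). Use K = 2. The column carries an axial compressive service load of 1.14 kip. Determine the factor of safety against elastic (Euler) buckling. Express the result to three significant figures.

n ≈ 1.33

Inner dimensions: h_i = 3.22 − 2×0.29 = 2.640 in, b_i = 2.26 − 2×0.29 = 1.680 in
Weak-axis I_min = (h_o·b_o³ − h_i·b_i³)/12 with b_o = 2.26, b_i = 1.680 in (shorter outer/inner sides).
I_min = (3.22×2.26³ − 2.640×1.680³)/12 = 2.054 in⁴
Effective length L_e = K·L = 2 × 235 = 470.0 in
P_cr = π²EI / L_e² = π² × 16500×10³ × 2.054 / 470.0² = 1.514×10^3 lb
Factor of safety n = P_cr / P = 1.5144 / 1.14 = 1.33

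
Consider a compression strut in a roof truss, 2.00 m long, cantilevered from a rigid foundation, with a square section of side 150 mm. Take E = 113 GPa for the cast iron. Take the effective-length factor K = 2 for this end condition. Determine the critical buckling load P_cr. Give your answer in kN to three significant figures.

I = a⁴/12 = 150⁴/12 = 4.219×10^7 mm⁴
I = 4.219×10^7 mm⁴ = 4.219×10^-5 m⁴
Effective length L_e = K·L = 2 × 2.00 = 4.000 m
P_cr = π²EI / L_e² = π² × 113×10⁹ × 4.219×10^-5 / 4.000² = 2.941×10^6 N

P_cr ≈ 2940 kN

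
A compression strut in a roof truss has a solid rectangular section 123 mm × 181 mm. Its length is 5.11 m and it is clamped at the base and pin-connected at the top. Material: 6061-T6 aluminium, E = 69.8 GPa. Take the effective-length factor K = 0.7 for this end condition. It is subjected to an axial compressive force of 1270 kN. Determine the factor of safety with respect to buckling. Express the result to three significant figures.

Buckling occurs about the weak axis: I_min = h·b³/12 with b = 123 mm (the shorter side).
I_min = 181×123³/12 = 2.807×10^7 mm⁴
I = 2.807×10^7 mm⁴ = 2.807×10^-5 m⁴
Effective length L_e = K·L = 0.7 × 5.11 = 3.577 m
P_cr = π²EI / L_e² = π² × 69.8×10⁹ × 2.807×10^-5 / 3.577² = 1.511×10^6 N
Factor of safety n = P_cr / P = 1511.2 / 1270 = 1.19

n ≈ 1.19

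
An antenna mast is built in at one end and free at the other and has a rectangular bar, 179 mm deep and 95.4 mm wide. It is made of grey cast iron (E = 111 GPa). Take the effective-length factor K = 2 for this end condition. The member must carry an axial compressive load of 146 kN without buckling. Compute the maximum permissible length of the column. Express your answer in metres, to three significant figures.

Buckling occurs about the weak axis: I_min = h·b³/12 with b = 95.4 mm (the shorter side).
I_min = 179×95.4³/12 = 1.295×10^7 mm⁴
I = 1.295×10^-5 m⁴
At the buckling limit P_cr = P = 1.460×10^5 N
From P_cr = π²EI/(K·L)²:  L = (1/K)·√(π²EI/P_cr) = (1/2)·√(π²×1.11×10^11×1.295×10^-5/1.460×10^5)
L = 4.93 m

L_max ≈ 4.93 m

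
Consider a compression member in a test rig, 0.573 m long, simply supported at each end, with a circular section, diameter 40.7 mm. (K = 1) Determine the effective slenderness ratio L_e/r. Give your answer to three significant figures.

λ ≈ 56.3

I = πd⁴/64 = π×40.7⁴/64 = 1.347×10^5 mm⁴
A = 1.301×10^3 mm²;  r_min = √(I/A) = √(1.347×10^5/1.301×10^3) = 10.18 mm
L_e = K·L = 1 × 0.573 m = 0.5730 m = 573.00 mm
λ = L_e / r_min = 573.00 / 10.18 = 56.3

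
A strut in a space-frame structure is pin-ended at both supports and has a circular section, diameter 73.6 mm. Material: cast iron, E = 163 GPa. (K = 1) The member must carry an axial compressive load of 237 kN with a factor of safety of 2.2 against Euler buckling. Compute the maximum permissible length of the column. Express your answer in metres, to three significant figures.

L_max ≈ 2.11 m

I = πd⁴/64 = π×73.6⁴/64 = 1.440×10^6 mm⁴
I = 1.440×10^-6 m⁴
Required critical load P_cr = n·P = 2.2 × 237 = 521.4 kN = 5.214×10^5 N
From P_cr = π²EI/(K·L)²:  L = (1/K)·√(π²EI/P_cr) = (1/1)·√(π²×1.63×10^11×1.440×10^-6/5.214×10^5)
L = 2.11 m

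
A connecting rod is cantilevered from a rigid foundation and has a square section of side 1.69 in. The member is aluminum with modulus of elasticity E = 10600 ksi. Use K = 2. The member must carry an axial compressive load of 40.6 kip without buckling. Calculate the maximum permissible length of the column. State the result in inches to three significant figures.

L_max ≈ 20.9 in

I = a⁴/12 = 1.69⁴/12 = 0.6798 in⁴
At the buckling limit P_cr = P = 4.060×10^4 lb
From P_cr = π²EI/(K·L)²:  L = (1/K)·√(π²EI/P_cr) = (1/2)·√(π²×1.06×10^7×0.6798/4.060×10^4)
L = 20.9 in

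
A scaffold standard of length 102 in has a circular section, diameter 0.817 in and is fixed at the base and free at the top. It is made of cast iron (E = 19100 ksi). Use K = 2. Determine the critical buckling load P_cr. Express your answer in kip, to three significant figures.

I = πd⁴/64 = π×0.817⁴/64 = 2.187×10^-2 in⁴
Effective length L_e = K·L = 2 × 102 = 204.0 in
P_cr = π²EI / L_e² = π² × 19100×10³ × 2.187×10^-2 / 204.0² = 99.07 lb

P_cr ≈ 0.0991 kip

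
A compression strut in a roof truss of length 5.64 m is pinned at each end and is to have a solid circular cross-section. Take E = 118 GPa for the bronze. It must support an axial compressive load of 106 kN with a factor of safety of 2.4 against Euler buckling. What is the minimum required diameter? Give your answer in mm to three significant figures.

d ≈ 109 mm

Required P_cr = n·P = 2.4 × 106 = 254.4 kN
L_e = K·L = 1 × 5.64 = 5.640 m
Required I = P_cr·L_e²/(π²E) = 2.544×10^5 × 5.640² / (π² × 1.18×10^11) = 6.949×10^-6 m⁴
I_req = 6.949×10^6 mm⁴
Solid circle: I = πd⁴/64  ⇒  d = (64I/π)^(1/4) = (64×6.949×10^6/π)^(1/4) = 109 mm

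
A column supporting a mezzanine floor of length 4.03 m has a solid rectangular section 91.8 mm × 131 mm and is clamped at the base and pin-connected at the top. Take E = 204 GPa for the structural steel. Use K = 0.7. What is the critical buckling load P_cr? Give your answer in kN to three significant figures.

Buckling occurs about the weak axis: I_min = h·b³/12 with b = 91.8 mm (the shorter side).
I_min = 131×91.8³/12 = 8.445×10^6 mm⁴
I = 8.445×10^6 mm⁴ = 8.445×10^-6 m⁴
Effective length L_e = K·L = 0.7 × 4.03 = 2.821 m
P_cr = π²EI / L_e² = π² × 204×10⁹ × 8.445×10^-6 / 2.821² = 2.137×10^6 N

P_cr ≈ 2140 kN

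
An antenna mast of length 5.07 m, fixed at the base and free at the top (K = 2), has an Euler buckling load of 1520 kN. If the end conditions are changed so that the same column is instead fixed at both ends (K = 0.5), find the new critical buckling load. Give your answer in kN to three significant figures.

P_cr ≈ 24300 kN

P_cr ∝ 1/K², so P_cr,new = P_cr,old × (K_old/K_new)² = 1520 × (2/0.5)²
= 1520 × 16.00 = 24300 kN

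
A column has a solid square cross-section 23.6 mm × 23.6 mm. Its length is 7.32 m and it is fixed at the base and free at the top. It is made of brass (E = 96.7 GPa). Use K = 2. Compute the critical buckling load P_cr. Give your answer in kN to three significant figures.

I = a⁴/12 = 23.6⁴/12 = 2.585×10^4 mm⁴
I = 2.585×10^4 mm⁴ = 2.585×10^-8 m⁴
Effective length L_e = K·L = 2 × 7.32 = 14.64 m
P_cr = π²EI / L_e² = π² × 96.7×10⁹ × 2.585×10^-8 / 14.64² = 115.1 N

P_cr ≈ 0.115 kN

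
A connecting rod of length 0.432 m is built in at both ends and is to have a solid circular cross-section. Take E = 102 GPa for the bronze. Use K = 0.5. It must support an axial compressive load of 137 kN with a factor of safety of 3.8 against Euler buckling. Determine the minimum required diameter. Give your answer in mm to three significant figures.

d ≈ 26.5 mm

Required P_cr = n·P = 3.8 × 137 = 520.6 kN
L_e = K·L = 0.5 × 0.432 = 0.2160 m
Required I = P_cr·L_e²/(π²E) = 5.206×10^5 × 0.2160² / (π² × 1.02×10^11) = 2.413×10^-8 m⁴
I_req = 2.413×10^4 mm⁴
Solid circle: I = πd⁴/64  ⇒  d = (64I/π)^(1/4) = (64×2.413×10^4/π)^(1/4) = 26.5 mm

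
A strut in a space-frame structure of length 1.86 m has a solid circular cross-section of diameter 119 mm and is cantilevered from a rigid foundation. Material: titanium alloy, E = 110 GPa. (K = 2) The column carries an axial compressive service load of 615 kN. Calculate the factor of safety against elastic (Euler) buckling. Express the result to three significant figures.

I = πd⁴/64 = π×119⁴/64 = 9.844×10^6 mm⁴
I = 9.844×10^6 mm⁴ = 9.844×10^-6 m⁴
Effective length L_e = K·L = 2 × 1.86 = 3.720 m
P_cr = π²EI / L_e² = π² × 110×10⁹ × 9.844×10^-6 / 3.720² = 7.723×10^5 N
Factor of safety n = P_cr / P = 772.26 / 615 = 1.26

n ≈ 1.26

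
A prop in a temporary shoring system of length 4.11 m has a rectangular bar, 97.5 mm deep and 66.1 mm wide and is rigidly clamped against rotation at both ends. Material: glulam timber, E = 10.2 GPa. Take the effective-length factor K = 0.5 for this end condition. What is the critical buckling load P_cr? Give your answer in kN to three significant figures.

Buckling occurs about the weak axis: I_min = h·b³/12 with b = 66.1 mm (the shorter side).
I_min = 97.5×66.1³/12 = 2.347×10^6 mm⁴
I = 2.347×10^6 mm⁴ = 2.347×10^-6 m⁴
Effective length L_e = K·L = 0.5 × 4.11 = 2.055 m
P_cr = π²EI / L_e² = π² × 10.2×10⁹ × 2.347×10^-6 / 2.055² = 5.594×10^4 N

P_cr ≈ 55.9 kN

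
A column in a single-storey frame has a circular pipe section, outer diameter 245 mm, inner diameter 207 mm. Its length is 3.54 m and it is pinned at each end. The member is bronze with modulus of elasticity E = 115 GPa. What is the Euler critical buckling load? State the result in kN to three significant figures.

d_o = 245 mm, d_i = 207 mm
I = π(d_o⁴ − d_i⁴)/64 = π(245⁴ − 207.0⁴)/64 = 8.674×10^7 mm⁴
I = 8.674×10^7 mm⁴ = 8.674×10^-5 m⁴
Effective length L_e = K·L = 1 × 3.54 = 3.540 m
P_cr = π²EI / L_e² = π² × 115×10⁹ × 8.674×10^-5 / 3.540² = 7.856×10^6 N

P_cr ≈ 7860 kN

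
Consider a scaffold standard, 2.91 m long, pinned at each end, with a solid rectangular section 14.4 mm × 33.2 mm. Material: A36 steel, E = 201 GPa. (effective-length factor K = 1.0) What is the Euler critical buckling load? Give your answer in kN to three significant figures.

Buckling occurs about the weak axis: I_min = h·b³/12 with b = 14.4 mm (the shorter side).
I_min = 33.2×14.4³/12 = 8.261×10^3 mm⁴
I = 8.261×10^3 mm⁴ = 8.261×10^-9 m⁴
Effective length L_e = K·L = 1 × 2.91 = 2.910 m
P_cr = π²EI / L_e² = π² × 201×10⁹ × 8.261×10^-9 / 2.910² = 1.935×10^3 N

P_cr ≈ 1.94 kN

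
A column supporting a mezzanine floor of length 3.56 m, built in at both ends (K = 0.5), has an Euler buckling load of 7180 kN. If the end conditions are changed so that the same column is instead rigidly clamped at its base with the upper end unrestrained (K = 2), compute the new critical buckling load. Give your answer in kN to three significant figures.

P_cr ≈ 449 kN

P_cr ∝ 1/K², so P_cr,new = P_cr,old × (K_old/K_new)² = 7180 × (0.5/2)²
= 7180 × 0.06250 = 449 kN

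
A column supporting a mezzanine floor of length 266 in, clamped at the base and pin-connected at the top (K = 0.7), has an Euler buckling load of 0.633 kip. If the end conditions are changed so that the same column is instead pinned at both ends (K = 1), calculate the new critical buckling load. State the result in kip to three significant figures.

P_cr ≈ 0.310 kip

P_cr ∝ 1/K², so P_cr,new = P_cr,old × (K_old/K_new)² = 0.633 × (0.7/1)²
= 0.633 × 0.4900 = 0.310 kip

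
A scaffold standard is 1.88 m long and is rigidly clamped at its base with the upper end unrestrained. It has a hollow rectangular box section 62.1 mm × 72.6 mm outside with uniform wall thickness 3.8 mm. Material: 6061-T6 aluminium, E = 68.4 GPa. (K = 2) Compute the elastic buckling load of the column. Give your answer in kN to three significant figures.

Inner dimensions: h_i = 72.6 − 2×3.8 = 65.00 mm, b_i = 62.1 − 2×3.8 = 54.50 mm
Weak-axis I_min = (h_o·b_o³ − h_i·b_i³)/12 with b_o = 62.1, b_i = 54.50 mm (shorter outer/inner sides).
I_min = (72.6×62.1³ − 65.00×54.50³)/12 = 5.720×10^5 mm⁴
I = 5.720×10^5 mm⁴ = 5.720×10^-7 m⁴
Effective length L_e = K·L = 2 × 1.88 = 3.760 m
P_cr = π²EI / L_e² = π² × 68.4×10⁹ × 5.720×10^-7 / 3.760² = 2.731×10^4 N

P_cr ≈ 27.3 kN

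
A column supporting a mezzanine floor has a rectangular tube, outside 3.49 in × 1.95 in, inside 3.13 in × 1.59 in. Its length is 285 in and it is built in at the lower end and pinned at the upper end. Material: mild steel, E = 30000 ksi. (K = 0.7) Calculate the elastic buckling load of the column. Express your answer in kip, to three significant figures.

Weak-axis I_min = (h_o·b_o³ − h_i·b_i³)/12 with b_o = 1.95, b_i = 1.590 in (shorter outer/inner sides).
I_min = (3.49×1.95³ − 3.130×1.590³)/12 = 1.108 in⁴
Effective length L_e = K·L = 0.7 × 285 = 199.5 in
P_cr = π²EI / L_e² = π² × 30000×10³ × 1.108 / 199.5² = 8.243×10^3 lb

P_cr ≈ 8.24 kip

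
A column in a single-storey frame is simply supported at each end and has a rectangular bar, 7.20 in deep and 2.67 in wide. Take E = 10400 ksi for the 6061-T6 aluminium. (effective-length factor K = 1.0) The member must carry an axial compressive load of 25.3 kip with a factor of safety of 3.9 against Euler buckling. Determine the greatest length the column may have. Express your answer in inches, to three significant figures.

Buckling occurs about the weak axis: I_min = h·b³/12 with b = 2.67 in (the shorter side).
I_min = 7.20×2.67³/12 = 11.42 in⁴
Required critical load P_cr = n·P = 3.9 × 25.3 = 98.67 kip = 9.867×10^4 lb
From P_cr = π²EI/(K·L)²:  L = (1/K)·√(π²EI/P_cr) = (1/1)·√(π²×1.04×10^7×11.42/9.867×10^4)
L = 109 in

L_max ≈ 109 in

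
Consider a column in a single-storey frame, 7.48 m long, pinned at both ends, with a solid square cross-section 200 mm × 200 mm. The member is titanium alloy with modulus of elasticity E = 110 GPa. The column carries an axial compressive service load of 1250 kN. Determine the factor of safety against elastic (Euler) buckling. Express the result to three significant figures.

n ≈ 2.07

I = a⁴/12 = 200⁴/12 = 1.333×10^8 mm⁴
I = 1.333×10^8 mm⁴ = 1.333×10^-4 m⁴
Effective length L_e = K·L = 1 × 7.48 = 7.480 m
P_cr = π²EI / L_e² = π² × 110×10⁹ × 1.333×10^-4 / 7.480² = 2.587×10^6 N
Factor of safety n = P_cr / P = 2587.2 / 1250 = 2.07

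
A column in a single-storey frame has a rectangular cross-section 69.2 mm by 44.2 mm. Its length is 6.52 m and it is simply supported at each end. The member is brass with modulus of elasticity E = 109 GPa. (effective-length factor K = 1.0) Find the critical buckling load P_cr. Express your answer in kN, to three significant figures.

P_cr ≈ 12.6 kN

Buckling occurs about the weak axis: I_min = h·b³/12 with b = 44.2 mm (the shorter side).
I_min = 69.2×44.2³/12 = 4.980×10^5 mm⁴
I = 4.980×10^5 mm⁴ = 4.980×10^-7 m⁴
Effective length L_e = K·L = 1 × 6.52 = 6.520 m
P_cr = π²EI / L_e² = π² × 109×10⁹ × 4.980×10^-7 / 6.520² = 1.260×10^4 N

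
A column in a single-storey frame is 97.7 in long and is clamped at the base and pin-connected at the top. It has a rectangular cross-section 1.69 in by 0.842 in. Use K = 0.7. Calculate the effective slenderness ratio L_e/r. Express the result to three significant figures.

λ ≈ 281

For a rectangle r_min = b/√12 = 0.842/√12 = 0.2431 in
L_e = K·L = 0.7 × 97.7 = 68.39 in
λ = L_e / r_min = 68.390 / 0.2431 = 281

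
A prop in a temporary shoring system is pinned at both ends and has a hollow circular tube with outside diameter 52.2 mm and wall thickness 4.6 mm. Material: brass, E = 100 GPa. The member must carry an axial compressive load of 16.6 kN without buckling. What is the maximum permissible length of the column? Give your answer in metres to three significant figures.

Inner diameter d_i = 52.2 − 2×4.6 = 43.00 mm
I = π(d_o⁴ − d_i⁴)/64 = π(52.2⁴ − 43.00⁴)/64 = 1.966×10^5 mm⁴
I = 1.966×10^-7 m⁴
At the buckling limit P_cr = P = 1.660×10^4 N
From P_cr = π²EI/(K·L)²:  L = (1/K)·√(π²EI/P_cr) = (1/1)·√(π²×1.00×10^11×1.966×10^-7/1.660×10^4)
L = 3.42 m

L_max ≈ 3.42 m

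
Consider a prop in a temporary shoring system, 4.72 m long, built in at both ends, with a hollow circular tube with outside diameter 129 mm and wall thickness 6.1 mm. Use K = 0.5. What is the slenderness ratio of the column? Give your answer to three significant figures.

Inner diameter d_i = 129 − 2×6.1 = 116.8 mm
I = π(d_o⁴ − d_i⁴)/64 = π(129⁴ − 116.8⁴)/64 = 4.458×10^6 mm⁴
A = 2.355×10^3 mm²;  r_min = √(I/A) = √(4.458×10^6/2.355×10^3) = 43.51 mm
L_e = K·L = 0.5 × 4.72 m = 2.360 m = 2360.0 mm
λ = L_e / r_min = 2360.0 / 43.51 = 54.2

λ ≈ 54.2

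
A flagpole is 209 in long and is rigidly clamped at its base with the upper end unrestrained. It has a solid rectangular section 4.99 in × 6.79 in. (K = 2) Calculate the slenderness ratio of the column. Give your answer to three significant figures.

λ ≈ 290

For a rectangle r_min = b/√12 = 4.99/√12 = 1.440 in
L_e = K·L = 2 × 209 = 418.0 in
λ = L_e / r_min = 418.00 / 1.440 = 290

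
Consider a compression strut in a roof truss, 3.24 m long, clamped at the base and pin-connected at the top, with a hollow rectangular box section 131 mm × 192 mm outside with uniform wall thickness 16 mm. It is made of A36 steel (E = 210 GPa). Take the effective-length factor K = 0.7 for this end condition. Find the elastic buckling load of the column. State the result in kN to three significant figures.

P_cr ≈ 9280 kN

Inner dimensions: h_i = 192 − 2×16 = 160.0 mm, b_i = 131 − 2×16 = 99.00 mm
Weak-axis I_min = (h_o·b_o³ − h_i·b_i³)/12 with b_o = 131, b_i = 99.00 mm (shorter outer/inner sides).
I_min = (192×131³ − 160.0×99.00³)/12 = 2.303×10^7 mm⁴
I = 2.303×10^7 mm⁴ = 2.303×10^-5 m⁴
Effective length L_e = K·L = 0.7 × 3.24 = 2.268 m
P_cr = π²EI / L_e² = π² × 210×10⁹ × 2.303×10^-5 / 2.268² = 9.280×10^6 N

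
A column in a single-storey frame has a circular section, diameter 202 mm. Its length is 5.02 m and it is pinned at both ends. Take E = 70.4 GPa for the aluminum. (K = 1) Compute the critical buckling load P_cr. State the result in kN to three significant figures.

P_cr ≈ 2250 kN

I = πd⁴/64 = π×202⁴/64 = 8.173×10^7 mm⁴
I = 8.173×10^7 mm⁴ = 8.173×10^-5 m⁴
Effective length L_e = K·L = 1 × 5.02 = 5.020 m
P_cr = π²EI / L_e² = π² × 70.4×10⁹ × 8.173×10^-5 / 5.020² = 2.253×10^6 N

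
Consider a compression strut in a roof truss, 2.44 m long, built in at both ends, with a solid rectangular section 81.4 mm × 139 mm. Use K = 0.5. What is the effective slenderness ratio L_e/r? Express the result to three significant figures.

Buckling occurs about the weak axis: I_min = h·b³/12 with b = 81.4 mm (the shorter side).
I_min = 139×81.4³/12 = 6.248×10^6 mm⁴
A = 1.131×10^4 mm²;  r_min = √(I/A) = √(6.248×10^6/1.131×10^4) = 23.50 mm
L_e = K·L = 0.5 × 2.44 m = 1.220 m = 1220.0 mm
λ = L_e / r_min = 1220.0 / 23.50 = 51.9

λ ≈ 51.9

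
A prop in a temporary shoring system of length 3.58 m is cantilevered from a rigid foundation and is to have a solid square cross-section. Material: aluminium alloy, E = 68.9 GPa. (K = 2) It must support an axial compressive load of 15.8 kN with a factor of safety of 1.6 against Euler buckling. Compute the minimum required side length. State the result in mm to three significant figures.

a ≈ 69.2 mm

Required P_cr = n·P = 1.6 × 15.8 = 25.28 kN
L_e = K·L = 2 × 3.58 = 7.160 m
Required I = P_cr·L_e²/(π²E) = 2.528×10^4 × 7.160² / (π² × 6.89×10^10) = 1.906×10^-6 m⁴
I_req = 1.906×10^6 mm⁴
Solid square: I = a⁴/12  ⇒  a = (12I)^(1/4) = (12×1.906×10^6)^(1/4) = 69.2 mm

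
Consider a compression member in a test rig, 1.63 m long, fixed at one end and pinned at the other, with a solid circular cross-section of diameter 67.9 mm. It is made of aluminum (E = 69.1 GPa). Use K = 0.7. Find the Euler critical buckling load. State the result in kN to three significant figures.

I = πd⁴/64 = π×67.9⁴/64 = 1.043×10^6 mm⁴
I = 1.043×10^6 mm⁴ = 1.043×10^-6 m⁴
Effective length L_e = K·L = 0.7 × 1.63 = 1.141 m
P_cr = π²EI / L_e² = π² × 69.1×10⁹ × 1.043×10^-6 / 1.141² = 5.466×10^5 N

P_cr ≈ 547 kN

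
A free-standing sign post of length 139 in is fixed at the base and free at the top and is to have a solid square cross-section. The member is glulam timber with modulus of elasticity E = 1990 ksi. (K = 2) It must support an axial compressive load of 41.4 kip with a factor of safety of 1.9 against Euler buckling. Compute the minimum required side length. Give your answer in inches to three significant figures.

a ≈ 7.81 in

Required P_cr = n·P = 1.9 × 41.4 = 78.66 kip
L_e = K·L = 2 × 139 = 278.0 in
Required I = P_cr·L_e²/(π²E) = 7.866×10^4 × 278.0² / (π² × 1.99×10^6) = 309.5 in⁴
Solid square: I = a⁴/12  ⇒  a = (12I)^(1/4) = (12×309.5)^(1/4) = 7.81 in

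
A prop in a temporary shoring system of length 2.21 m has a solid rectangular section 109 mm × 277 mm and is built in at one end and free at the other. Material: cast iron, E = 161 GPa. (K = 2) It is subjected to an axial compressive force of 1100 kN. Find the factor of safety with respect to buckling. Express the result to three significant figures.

n ≈ 2.21

Buckling occurs about the weak axis: I_min = h·b³/12 with b = 109 mm (the shorter side).
I_min = 277×109³/12 = 2.989×10^7 mm⁴
I = 2.989×10^7 mm⁴ = 2.989×10^-5 m⁴
Effective length L_e = K·L = 2 × 2.21 = 4.420 m
P_cr = π²EI / L_e² = π² × 161×10⁹ × 2.989×10^-5 / 4.420² = 2.431×10^6 N
Factor of safety n = P_cr / P = 2431.4 / 1100 = 2.21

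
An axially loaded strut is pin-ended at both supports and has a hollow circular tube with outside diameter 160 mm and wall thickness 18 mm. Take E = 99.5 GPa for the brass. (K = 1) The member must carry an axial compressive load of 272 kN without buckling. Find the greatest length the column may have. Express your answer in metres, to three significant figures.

L_max ≈ 8.62 m

Inner diameter d_i = 160 − 2×18 = 124.0 mm
I = π(d_o⁴ − d_i⁴)/64 = π(160⁴ − 124.0⁴)/64 = 2.056×10^7 mm⁴
I = 2.056×10^-5 m⁴
At the buckling limit P_cr = P = 2.720×10^5 N
From P_cr = π²EI/(K·L)²:  L = (1/K)·√(π²EI/P_cr) = (1/1)·√(π²×9.95×10^10×2.056×10^-5/2.720×10^5)
L = 8.62 m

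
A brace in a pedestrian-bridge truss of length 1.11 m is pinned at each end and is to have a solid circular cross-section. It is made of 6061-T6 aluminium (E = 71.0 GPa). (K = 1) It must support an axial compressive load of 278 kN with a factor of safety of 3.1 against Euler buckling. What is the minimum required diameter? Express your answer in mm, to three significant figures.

d ≈ 74.5 mm

Required P_cr = n·P = 3.1 × 278 = 861.8 kN
L_e = K·L = 1 × 1.11 = 1.110 m
Required I = P_cr·L_e²/(π²E) = 8.618×10^5 × 1.110² / (π² × 7.10×10^10) = 1.515×10^-6 m⁴
I_req = 1.515×10^6 mm⁴
Solid circle: I = πd⁴/64  ⇒  d = (64I/π)^(1/4) = (64×1.515×10^6/π)^(1/4) = 74.5 mm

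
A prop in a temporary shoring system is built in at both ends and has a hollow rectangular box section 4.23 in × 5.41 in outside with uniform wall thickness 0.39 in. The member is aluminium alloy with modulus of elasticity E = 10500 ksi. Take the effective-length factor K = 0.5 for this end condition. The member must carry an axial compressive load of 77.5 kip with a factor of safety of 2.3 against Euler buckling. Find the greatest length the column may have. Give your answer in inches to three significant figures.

L_max ≈ 206 in

Inner dimensions: h_i = 5.41 − 2×0.39 = 4.630 in, b_i = 4.23 − 2×0.39 = 3.450 in
Weak-axis I_min = (h_o·b_o³ − h_i·b_i³)/12 with b_o = 4.23, b_i = 3.450 in (shorter outer/inner sides).
I_min = (5.41×4.23³ − 4.630×3.450³)/12 = 18.28 in⁴
Required critical load P_cr = n·P = 2.3 × 77.5 = 178.2 kip = 1.782×10^5 lb
From P_cr = π²EI/(K·L)²:  L = (1/K)·√(π²EI/P_cr) = (1/0.5)·√(π²×1.05×10^7×18.28/1.782×10^5)
L = 206 in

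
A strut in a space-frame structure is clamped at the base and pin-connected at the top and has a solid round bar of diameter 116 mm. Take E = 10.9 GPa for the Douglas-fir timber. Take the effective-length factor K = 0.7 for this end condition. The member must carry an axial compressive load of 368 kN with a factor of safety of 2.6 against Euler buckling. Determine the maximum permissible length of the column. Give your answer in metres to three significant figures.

I = πd⁴/64 = π×116⁴/64 = 8.888×10^6 mm⁴
I = 8.888×10^-6 m⁴
Required critical load P_cr = n·P = 2.6 × 368 = 956.8 kN = 9.568×10^5 N
From P_cr = π²EI/(K·L)²:  L = (1/K)·√(π²EI/P_cr) = (1/0.7)·√(π²×1.09×10^10×8.888×10^-6/9.568×10^5)
L = 1.43 m

L_max ≈ 1.43 m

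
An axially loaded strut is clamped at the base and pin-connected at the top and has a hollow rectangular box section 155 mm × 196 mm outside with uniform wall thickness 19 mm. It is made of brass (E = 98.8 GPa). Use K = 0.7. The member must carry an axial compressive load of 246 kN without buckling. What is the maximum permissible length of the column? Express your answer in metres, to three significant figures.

Inner dimensions: h_i = 196 − 2×19 = 158.0 mm, b_i = 155 − 2×19 = 117.0 mm
Weak-axis I_min = (h_o·b_o³ − h_i·b_i³)/12 with b_o = 155, b_i = 117.0 mm (shorter outer/inner sides).
I_min = (196×155³ − 158.0×117.0³)/12 = 3.974×10^7 mm⁴
I = 3.974×10^-5 m⁴
At the buckling limit P_cr = P = 2.460×10^5 N
From P_cr = π²EI/(K·L)²:  L = (1/K)·√(π²EI/P_cr) = (1/0.7)·√(π²×9.88×10^10×3.974×10^-5/2.460×10^5)
L = 17.9 m

L_max ≈ 17.9 m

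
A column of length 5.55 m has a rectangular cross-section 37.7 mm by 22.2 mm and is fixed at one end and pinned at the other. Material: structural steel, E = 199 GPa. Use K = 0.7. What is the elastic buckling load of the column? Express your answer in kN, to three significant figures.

P_cr ≈ 4.47 kN

Buckling occurs about the weak axis: I_min = h·b³/12 with b = 22.2 mm (the shorter side).
I_min = 37.7×22.2³/12 = 3.437×10^4 mm⁴
I = 3.437×10^4 mm⁴ = 3.437×10^-8 m⁴
Effective length L_e = K·L = 0.7 × 5.55 = 3.885 m
P_cr = π²EI / L_e² = π² × 199×10⁹ × 3.437×10^-8 / 3.885² = 4.473×10^3 N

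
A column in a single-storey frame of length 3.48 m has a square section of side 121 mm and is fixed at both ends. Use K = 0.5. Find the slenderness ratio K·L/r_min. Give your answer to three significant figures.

λ ≈ 49.8

I = a⁴/12 = 121⁴/12 = 1.786×10^7 mm⁴
A = 1.464×10^4 mm²;  r_min = √(I/A) = √(1.786×10^7/1.464×10^4) = 34.93 mm
L_e = K·L = 0.5 × 3.48 m = 1.740 m = 1740.0 mm
λ = L_e / r_min = 1740.0 / 34.93 = 49.8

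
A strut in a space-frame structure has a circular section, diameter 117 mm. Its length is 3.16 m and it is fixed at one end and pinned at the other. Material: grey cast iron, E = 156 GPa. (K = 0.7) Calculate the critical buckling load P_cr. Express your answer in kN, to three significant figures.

I = πd⁴/64 = π×117⁴/64 = 9.198×10^6 mm⁴
I = 9.198×10^6 mm⁴ = 9.198×10^-6 m⁴
Effective length L_e = K·L = 0.7 × 3.16 = 2.212 m
P_cr = π²EI / L_e² = π² × 156×10⁹ × 9.198×10^-6 / 2.212² = 2.894×10^6 N

P_cr ≈ 2890 kN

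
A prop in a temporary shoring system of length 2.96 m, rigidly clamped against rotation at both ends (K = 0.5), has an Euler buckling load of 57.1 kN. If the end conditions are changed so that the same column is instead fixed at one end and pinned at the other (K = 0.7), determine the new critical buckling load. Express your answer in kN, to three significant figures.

P_cr ≈ 29.1 kN

P_cr ∝ 1/K², so P_cr,new = P_cr,old × (K_old/K_new)² = 57.1 × (0.5/0.7)²
= 57.1 × 0.5102 = 29.1 kN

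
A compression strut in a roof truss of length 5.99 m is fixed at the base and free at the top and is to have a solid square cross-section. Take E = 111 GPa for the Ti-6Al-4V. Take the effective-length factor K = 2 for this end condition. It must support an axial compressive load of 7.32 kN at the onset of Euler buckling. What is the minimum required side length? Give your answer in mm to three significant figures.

L_e = K·L = 2 × 5.99 = 11.98 m
Required I = P_cr·L_e²/(π²E) = 7.320×10^3 × 11.98² / (π² × 1.11×10^11) = 9.590×10^-7 m⁴
I_req = 9.590×10^5 mm⁴
Solid square: I = a⁴/12  ⇒  a = (12I)^(1/4) = (12×9.590×10^5)^(1/4) = 58.2 mm

a ≈ 58.2 mm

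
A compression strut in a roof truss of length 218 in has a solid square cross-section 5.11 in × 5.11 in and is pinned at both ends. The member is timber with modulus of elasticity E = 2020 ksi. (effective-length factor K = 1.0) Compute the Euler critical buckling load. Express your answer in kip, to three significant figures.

I = a⁴/12 = 5.11⁴/12 = 56.82 in⁴
Effective length L_e = K·L = 1 × 218 = 218.0 in
P_cr = π²EI / L_e² = π² × 2020×10³ × 56.82 / 218.0² = 2.384×10^4 lb

P_cr ≈ 23.8 kip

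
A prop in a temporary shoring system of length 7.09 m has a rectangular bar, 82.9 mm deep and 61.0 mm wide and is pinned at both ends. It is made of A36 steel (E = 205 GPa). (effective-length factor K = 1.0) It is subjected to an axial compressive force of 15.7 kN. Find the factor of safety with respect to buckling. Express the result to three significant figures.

n ≈ 4.02

Buckling occurs about the weak axis: I_min = h·b³/12 with b = 61.0 mm (the shorter side).
I_min = 82.9×61.0³/12 = 1.568×10^6 mm⁴
I = 1.568×10^6 mm⁴ = 1.568×10^-6 m⁴
Effective length L_e = K·L = 1 × 7.09 = 7.090 m
P_cr = π²EI / L_e² = π² × 205×10⁹ × 1.568×10^-6 / 7.090² = 6.311×10^4 N
Factor of safety n = P_cr / P = 63.114 / 15.7 = 4.02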